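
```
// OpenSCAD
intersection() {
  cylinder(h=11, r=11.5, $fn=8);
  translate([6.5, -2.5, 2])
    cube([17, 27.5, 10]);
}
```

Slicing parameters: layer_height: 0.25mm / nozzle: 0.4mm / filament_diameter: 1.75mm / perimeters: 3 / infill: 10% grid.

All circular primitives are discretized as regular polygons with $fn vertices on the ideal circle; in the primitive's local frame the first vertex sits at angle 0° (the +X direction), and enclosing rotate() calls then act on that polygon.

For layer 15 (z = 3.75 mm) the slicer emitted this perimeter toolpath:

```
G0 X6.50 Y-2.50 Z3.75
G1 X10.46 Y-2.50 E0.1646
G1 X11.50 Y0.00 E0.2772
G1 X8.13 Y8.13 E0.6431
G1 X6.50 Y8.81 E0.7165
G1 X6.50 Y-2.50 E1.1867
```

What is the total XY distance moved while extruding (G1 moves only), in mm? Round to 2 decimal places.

28.54 mm

Sum the Euclidean lengths of each G1 segment: total = 28.54 mm.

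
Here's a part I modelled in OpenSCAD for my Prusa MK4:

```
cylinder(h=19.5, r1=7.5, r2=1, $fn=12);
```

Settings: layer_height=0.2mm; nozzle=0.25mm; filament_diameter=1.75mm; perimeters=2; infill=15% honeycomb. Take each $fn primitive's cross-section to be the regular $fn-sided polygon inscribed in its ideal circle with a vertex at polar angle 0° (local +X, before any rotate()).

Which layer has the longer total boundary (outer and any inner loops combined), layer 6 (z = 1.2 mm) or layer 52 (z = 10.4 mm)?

layer 6 (z = 1.2 mm)

Layer 6 (z = 1.2): the cone (r1=7.5→r2=1) has section circumradius 7.100 here — a regular 12-gon (perimeter = 2·12·7.100·sin(180°/12) = 44.10 mm). So its perimeter = 44.10 mm. Layer 52 (z = 10.4): the cone contributes a regular 12-gon of circumradius 4.033 (interpolated between r1=7.5 and r2=1 at t=0.533) (perimeter = 2·12·4.033·sin(180°/12) = 25.05 mm). So its perimeter = 25.05 mm. Layer 6 is larger (44.10 vs 25.05 mm).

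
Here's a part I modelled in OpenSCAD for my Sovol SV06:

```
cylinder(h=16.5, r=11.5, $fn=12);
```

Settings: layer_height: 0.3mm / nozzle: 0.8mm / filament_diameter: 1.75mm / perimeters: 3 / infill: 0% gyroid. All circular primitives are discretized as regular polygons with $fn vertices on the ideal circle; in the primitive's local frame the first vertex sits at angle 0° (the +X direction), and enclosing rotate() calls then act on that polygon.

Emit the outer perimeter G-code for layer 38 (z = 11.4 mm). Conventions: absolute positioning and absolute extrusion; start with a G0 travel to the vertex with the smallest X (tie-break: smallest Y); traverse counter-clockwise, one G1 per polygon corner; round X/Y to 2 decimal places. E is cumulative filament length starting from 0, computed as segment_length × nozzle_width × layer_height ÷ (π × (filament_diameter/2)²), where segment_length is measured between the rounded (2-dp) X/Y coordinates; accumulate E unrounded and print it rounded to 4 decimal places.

At z = 11.4 mm: the r=11.5 cylinder gives a regular 12-gon of circumradius 11.5 (constant along its height). The outline is a single polygon with 12 vertices. Extrusion per mm of travel: 0.8 × 0.3 / (π × 0.875²) = 0.099780. Accumulating E over each segment gives final E = 7.1280.

G0 X-11.50 Y0.00 Z11.40
G1 X-9.96 Y-5.75 E0.5940
G1 X-5.75 Y-9.96 E1.1880
G1 X0.00 Y-11.50 E1.7820
G1 X5.75 Y-9.96 E2.3760
G1 X9.96 Y-5.75 E2.9700
G1 X11.50 Y0.00 E3.5640
G1 X9.96 Y5.75 E4.1579
G1 X5.75 Y9.96 E4.7520
G1 X0.00 Y11.50 E5.3460
G1 X-5.75 Y9.96 E5.9399
G1 X-9.96 Y5.75 E6.5340
G1 X-11.50 Y0.00 E7.1280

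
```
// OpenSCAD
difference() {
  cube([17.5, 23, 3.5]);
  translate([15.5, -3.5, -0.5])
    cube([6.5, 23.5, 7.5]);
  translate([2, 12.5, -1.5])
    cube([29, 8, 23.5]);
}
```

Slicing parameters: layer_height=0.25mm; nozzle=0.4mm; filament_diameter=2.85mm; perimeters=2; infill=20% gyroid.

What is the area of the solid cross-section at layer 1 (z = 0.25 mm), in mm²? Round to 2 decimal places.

253.50 mm²

At z = 0.25 mm: the cube is present — its section is the full 17.5×23 rectangle (area 402.50 mm²); the 6.5×23.5 cube at (15.5, -3.5) contributes its full rectangle (area 152.75 mm²); the cube at (2, 12.5) is present — its section is the full 29×8 rectangle (area 232.00 mm²); Subtracting the remaining from the first: starting from the 17.5×23 cube (402.50 mm²), the 6.5×23.5 cube at (15.5, -3.5) partially overlaps it — only the 40.00 mm² overlap (of its 152.75 mm²) is removed, clipping the outline; the 29×8 cube at (2, 12.5) partially overlaps it — only the 109.00 mm² overlap (of its 232.00 mm²) is removed, clipping the outline — area = 253.50 mm². Overall, the cross-section is a single solid region. Net area = 253.50 mm².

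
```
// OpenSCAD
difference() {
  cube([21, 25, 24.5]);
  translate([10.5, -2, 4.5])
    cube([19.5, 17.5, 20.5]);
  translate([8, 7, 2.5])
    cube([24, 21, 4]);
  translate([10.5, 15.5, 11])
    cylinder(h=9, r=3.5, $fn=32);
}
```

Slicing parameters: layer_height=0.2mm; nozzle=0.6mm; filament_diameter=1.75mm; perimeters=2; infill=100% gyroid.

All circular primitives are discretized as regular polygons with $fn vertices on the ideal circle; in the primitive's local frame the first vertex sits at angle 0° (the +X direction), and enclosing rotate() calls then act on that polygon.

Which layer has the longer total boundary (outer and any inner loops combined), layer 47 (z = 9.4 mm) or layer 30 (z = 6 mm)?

layer 47 (z = 9.4 mm)

Layer 47 (z = 9.4): the cube is present — its section is the full 21×25 rectangle (perimeter 92.00 mm); the cube at (10.5, -2) (footprint 19.5×17.5) is included at this height (perimeter 74.00 mm); the cube at (8, 7) does not reach this height (z outside [2.5, 6.5]); the cylinder at (10.5, 15.5) is not intersected at this z (z outside [11, 20]); After the difference (first − rest): starting from the 21×25 cube, the 19.5×17.5 cube at (10.5, -2) partially overlaps it — only the 162.75 mm² overlap (of its 341.25 mm²) is removed, clipping the outline — boundary = 92.00 mm. So its perimeter = 92.00 mm. Layer 30 (z = 6): the 21×25 cube contributes its full rectangle (perimeter 92.00 mm); the 19.5×17.5 cube at (10.5, -2) contributes its full rectangle (perimeter 74.00 mm); the 24×21 cube at (8, 7) contributes its full rectangle (perimeter 90.00 mm); the cylinder at (10.5, 15.5) does not reach this height (z outside [11, 20]); Subtracting the remaining from the first: starting from the 21×25 cube, the 19.5×17.5 cube at (10.5, -2) partially overlaps it — only the 162.75 mm² overlap (of its 341.25 mm²) is removed, clipping the outline; the 24×21 cube at (8, 7) partially overlaps it — only the 144.75 mm² overlap (of its 504.00 mm²) is removed, clipping the outline — boundary = 71.00 mm. So its perimeter = 71.00 mm. Layer 47 is larger (92.00 vs 71.00 mm).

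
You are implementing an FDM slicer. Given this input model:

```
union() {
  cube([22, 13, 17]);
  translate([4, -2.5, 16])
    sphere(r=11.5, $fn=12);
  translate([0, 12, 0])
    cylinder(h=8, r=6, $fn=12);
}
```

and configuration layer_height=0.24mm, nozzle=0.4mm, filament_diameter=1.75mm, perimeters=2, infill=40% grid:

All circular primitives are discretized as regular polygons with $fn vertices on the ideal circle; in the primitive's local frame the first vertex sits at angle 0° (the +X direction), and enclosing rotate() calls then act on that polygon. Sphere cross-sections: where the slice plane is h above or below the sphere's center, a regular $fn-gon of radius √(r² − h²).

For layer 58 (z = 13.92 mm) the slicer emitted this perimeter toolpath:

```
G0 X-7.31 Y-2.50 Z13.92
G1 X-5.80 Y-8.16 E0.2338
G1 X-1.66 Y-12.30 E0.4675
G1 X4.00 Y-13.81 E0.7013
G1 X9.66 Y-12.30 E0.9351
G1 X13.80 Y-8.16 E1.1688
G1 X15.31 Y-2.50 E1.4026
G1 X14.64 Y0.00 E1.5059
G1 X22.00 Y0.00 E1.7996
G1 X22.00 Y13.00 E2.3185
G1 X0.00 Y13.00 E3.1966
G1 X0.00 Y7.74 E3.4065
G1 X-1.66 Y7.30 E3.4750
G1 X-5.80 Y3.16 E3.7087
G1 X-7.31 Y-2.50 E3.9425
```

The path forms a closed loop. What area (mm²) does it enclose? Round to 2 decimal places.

568.38 mm²

Apply the shoelace formula to the sequence of (X, Y) vertices; enclosed area = 568.38 mm².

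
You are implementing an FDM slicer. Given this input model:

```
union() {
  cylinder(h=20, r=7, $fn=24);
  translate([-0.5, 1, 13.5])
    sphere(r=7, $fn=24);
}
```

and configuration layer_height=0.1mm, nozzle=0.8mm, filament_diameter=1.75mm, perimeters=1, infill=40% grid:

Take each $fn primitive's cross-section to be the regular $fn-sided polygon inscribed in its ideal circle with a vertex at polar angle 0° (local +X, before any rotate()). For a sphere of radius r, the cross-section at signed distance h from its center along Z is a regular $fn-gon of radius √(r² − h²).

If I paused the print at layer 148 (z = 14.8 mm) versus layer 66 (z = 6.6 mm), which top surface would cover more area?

Layer 148 (z = 14.8): the r=7 cylinder contributes a regular 24-gon of circumradius 7 (area = (24/2)·7.000²·sin(360°/24) = 152.19 mm²); the r=7 sphere at (-0.5, 1) contributes a regular 24-gon of circumradius √(7²−1.3²) = 6.878 (area = (24/2)·6.878²·sin(360°/24) = 146.94 mm²); Combining (union): the regions partially overlap — summed areas 299.12 mm² minus the doubly-counted overlap 134.05 mm² gives 165.07 mm² — area = 165.07 mm². So its area = 165.07 mm². Layer 66 (z = 6.6): the r=7 cylinder contributes a regular 24-gon of circumradius 7 (area = (24/2)·7.000²·sin(360°/24) = 152.19 mm²); the r=7 sphere at (-0.5, 1) contributes a regular 24-gon of circumradius √(7²−6.9²) = 1.179 (area = (24/2)·1.179²·sin(360°/24) = 4.32 mm²); Merging all regions: the r=7 sphere at (-0.5, 1) lies entirely inside the r=7 cylinder, so the union is just the r=7 cylinder — area = 152.19 mm². So its area = 152.19 mm². Layer 148 is larger (165.07 vs 152.19 mm²).

layer 148 (z = 14.8 mm)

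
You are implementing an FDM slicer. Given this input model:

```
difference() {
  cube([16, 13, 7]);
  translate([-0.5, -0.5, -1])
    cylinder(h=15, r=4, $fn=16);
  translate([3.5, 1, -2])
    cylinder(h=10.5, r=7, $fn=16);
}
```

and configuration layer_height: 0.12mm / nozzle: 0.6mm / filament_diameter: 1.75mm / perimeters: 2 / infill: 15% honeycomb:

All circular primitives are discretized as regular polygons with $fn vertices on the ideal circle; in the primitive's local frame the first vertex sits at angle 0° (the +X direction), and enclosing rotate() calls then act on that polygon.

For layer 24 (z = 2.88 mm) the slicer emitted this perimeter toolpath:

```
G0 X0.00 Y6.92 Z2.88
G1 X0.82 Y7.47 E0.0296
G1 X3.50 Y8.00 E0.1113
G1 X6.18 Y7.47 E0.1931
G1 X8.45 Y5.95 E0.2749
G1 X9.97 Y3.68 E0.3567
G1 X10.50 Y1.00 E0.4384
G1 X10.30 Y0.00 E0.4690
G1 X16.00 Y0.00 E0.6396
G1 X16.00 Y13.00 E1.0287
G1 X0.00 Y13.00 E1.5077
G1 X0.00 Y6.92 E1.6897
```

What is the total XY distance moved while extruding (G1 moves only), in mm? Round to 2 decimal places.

Sum the Euclidean lengths of each G1 segment: total = 56.45 mm.

56.45 mm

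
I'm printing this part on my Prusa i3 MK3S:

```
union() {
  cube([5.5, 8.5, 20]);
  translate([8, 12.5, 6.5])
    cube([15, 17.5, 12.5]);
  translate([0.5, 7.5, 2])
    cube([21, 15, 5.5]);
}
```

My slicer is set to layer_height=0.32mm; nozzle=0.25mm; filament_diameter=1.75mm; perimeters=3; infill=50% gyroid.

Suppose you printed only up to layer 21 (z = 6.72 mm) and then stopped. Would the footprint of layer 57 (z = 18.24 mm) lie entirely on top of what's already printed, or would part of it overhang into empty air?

entirely on top

Compare the two slices. At z = 6.72: the cube is present — its section is the full 5.5×8.5 rectangle (area 46.75 mm²); the 15×17.5 cube at (8, 12.5) contributes its full rectangle (area 262.50 mm²); the cube at (0.5, 7.5) is present — its section is the full 21×15 rectangle (area 315.00 mm²); Combining (union): the regions partially overlap — summed areas 624.25 mm² minus the doubly-counted overlap 140.00 mm² gives 484.25 mm² — area = 484.25 mm². At z = 18.24: the cube is present — its section is the full 5.5×8.5 rectangle (area 46.75 mm²); the 15×17.5 cube at (8, 12.5) contributes its full rectangle (area 262.50 mm²); the cube at (0.5, 7.5) is not intersected at this z (z outside [2, 7.5]); Merging all regions: the 2 present regions are separate (no shared area or edge), so areas and boundary lengths simply add and each stays a separate island — area = 309.25 mm². Checking containment: the cross-section at z = 18.24 is a subset of the cross-section at z = 6.72.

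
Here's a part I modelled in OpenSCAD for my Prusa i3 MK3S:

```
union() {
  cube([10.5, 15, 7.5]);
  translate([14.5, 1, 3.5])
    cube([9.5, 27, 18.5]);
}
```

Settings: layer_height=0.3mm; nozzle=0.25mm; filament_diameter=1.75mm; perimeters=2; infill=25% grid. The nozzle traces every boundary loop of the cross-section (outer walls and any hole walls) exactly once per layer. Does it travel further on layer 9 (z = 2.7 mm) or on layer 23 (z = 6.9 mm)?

layer 23 (z = 6.9 mm)

Layer 9 (z = 2.7): the cube is present — its section is the full 10.5×15 rectangle (perimeter 51.00 mm); the cube at (14.5, 1) is not intersected at this z (z outside [3.5, 22]); Merging all regions: only the 10.5×15 cube is present, so the union is just that shape — boundary = 51.00 mm. So its perimeter = 51.00 mm. Layer 23 (z = 6.9): the cube is present — its section is the full 10.5×15 rectangle (perimeter 51.00 mm); the 9.5×27 cube at (14.5, 1) contributes its full rectangle (perimeter 73.00 mm); Taking the union: the 2 present regions are separate (no shared area or edge), so areas and boundary lengths simply add and each stays a separate island — boundary = 124.00 mm. So its perimeter = 124.00 mm. Layer 23 is larger (124.00 vs 51.00 mm).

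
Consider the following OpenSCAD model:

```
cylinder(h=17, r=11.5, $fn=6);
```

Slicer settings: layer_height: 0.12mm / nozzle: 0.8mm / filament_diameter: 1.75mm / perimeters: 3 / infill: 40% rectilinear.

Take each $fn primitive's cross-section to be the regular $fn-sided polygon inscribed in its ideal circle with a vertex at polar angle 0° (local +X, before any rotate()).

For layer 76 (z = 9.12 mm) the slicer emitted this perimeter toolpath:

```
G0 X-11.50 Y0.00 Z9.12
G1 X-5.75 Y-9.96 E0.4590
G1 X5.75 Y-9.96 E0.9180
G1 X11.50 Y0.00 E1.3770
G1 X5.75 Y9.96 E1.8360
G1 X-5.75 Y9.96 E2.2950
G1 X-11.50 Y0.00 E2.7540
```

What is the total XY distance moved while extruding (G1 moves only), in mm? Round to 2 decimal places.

69.00 mm

Sum the Euclidean lengths of each G1 segment: total = 69.00 mm.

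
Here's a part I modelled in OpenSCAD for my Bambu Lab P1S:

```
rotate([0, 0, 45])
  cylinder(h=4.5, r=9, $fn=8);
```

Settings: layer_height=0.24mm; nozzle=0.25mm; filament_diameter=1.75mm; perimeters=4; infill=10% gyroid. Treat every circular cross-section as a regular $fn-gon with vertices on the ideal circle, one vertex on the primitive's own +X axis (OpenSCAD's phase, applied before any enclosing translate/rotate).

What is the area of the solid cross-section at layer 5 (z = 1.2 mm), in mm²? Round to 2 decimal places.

229.10 mm²

At z = 1.2 mm: the r=9 cylinder gives a regular 8-gon of circumradius 9 (constant along its height) (area = (8/2)·9.000²·sin(360°/8) = 229.10 mm²); (rotated 45° about Z; rotation is an isometry so areas/perimeters/island counts are preserved). Overall, the cross-section is a single solid region. Net area = 229.10 mm².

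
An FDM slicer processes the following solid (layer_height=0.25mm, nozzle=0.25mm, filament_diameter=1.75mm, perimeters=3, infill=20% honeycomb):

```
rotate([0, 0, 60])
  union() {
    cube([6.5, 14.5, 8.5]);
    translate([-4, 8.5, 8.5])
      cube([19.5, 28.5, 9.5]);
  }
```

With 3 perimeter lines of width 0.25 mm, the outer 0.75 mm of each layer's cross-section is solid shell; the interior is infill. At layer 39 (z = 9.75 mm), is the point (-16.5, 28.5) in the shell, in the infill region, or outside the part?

outside

At z = 9.75 mm: the cube is absent (z outside [0, 8.5]); the cube at (-4, 8.5) is present — its section is the full 19.5×28.5 rectangle; Combining (union): only the 19.5×28.5 cube at (-4, 8.5) is present, so the union is just that shape — 1 connected region; (whole slice rotated 60° about Z — lengths, areas and connectivity unchanged). Overall, the cross-section is a single solid region. Undo the 60° rotation: the query point maps to (16.432, 28.539) in the un-rotated model frame. The nearest boundary edge runs (15.50, 8.50)→(15.50, 37.00); distance from the point to it = 0.93 mm. The point is not inside any of the regions above, so it lies outside the cross-section (0.93 mm from the nearest boundary).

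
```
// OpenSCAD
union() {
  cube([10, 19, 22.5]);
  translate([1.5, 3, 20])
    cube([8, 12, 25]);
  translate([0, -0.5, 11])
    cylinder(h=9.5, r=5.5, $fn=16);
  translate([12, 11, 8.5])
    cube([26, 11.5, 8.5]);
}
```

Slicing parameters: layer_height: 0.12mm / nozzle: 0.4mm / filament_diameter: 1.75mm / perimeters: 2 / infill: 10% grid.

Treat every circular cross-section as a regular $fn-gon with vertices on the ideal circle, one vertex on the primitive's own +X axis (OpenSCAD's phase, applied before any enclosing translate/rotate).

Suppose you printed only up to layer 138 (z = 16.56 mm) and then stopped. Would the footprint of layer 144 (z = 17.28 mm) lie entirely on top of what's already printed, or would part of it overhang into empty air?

entirely on top

Compare the two slices. At z = 16.56: the cube is present — its section is the full 10×19 rectangle (area 190.00 mm²); the cube at (1.5, 3) is not intersected at this z (z outside [20, 45]); the r=5.5 cylinder at (0, -0.5) gives a regular 16-gon of circumradius 5.5 (constant along its height) (area = (16/2)·5.500²·sin(360°/16) = 92.61 mm²); the cube at (12, 11) is present — its section is the full 26×11.5 rectangle (area 299.00 mm²); Combining (union): the regions partially overlap — summed areas 581.61 mm² minus the doubly-counted overlap 20.43 mm² gives 561.18 mm² — area = 561.18 mm². At z = 17.28: the cube (footprint 10×19) is included at this height (area 190.00 mm²); the cube at (1.5, 3) is not intersected at this z (z outside [20, 45]); the r=5.5 cylinder at (0, -0.5) contributes a regular 16-gon of circumradius 5.5 (area = (16/2)·5.500²·sin(360°/16) = 92.61 mm²); the cube at (12, 11) is absent (z outside [8.5, 17]); Taking the union: the regions partially overlap — summed areas 282.61 mm² minus the doubly-counted overlap 20.43 mm² gives 262.18 mm² — area = 262.18 mm². Checking containment: the cross-section at z = 17.28 is a subset of the cross-section at z = 16.56.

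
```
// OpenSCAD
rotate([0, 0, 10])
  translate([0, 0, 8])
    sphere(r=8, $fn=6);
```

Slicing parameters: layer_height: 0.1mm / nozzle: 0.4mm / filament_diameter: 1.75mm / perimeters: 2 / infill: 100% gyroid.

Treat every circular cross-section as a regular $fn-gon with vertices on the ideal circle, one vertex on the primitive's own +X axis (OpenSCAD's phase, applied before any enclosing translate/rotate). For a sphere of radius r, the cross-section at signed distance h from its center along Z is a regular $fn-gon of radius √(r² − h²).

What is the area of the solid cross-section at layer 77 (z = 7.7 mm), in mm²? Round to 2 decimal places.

At z = 7.7 mm: the r=8 sphere slices to a regular 6-gon of circumradius 7.994 (√(r²−h²) with h=0.3 from center) (area = (6/2)·7.994²·sin(360°/6) = 166.04 mm²); (whole slice rotated 10° about Z — lengths, areas and connectivity unchanged). Overall, the cross-section is a single solid region. Net area = 166.04 mm².

166.04 mm²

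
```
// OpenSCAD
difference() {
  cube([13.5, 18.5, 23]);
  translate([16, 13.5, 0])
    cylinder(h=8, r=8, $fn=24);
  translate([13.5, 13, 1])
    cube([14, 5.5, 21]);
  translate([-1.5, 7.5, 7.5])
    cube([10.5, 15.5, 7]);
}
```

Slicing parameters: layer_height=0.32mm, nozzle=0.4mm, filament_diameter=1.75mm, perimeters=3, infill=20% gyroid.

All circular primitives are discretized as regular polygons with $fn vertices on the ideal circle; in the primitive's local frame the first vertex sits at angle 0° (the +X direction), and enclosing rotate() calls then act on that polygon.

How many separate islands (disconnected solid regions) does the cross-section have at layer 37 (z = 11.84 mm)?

At z = 11.84 mm: the 13.5×18.5 cube contributes its full rectangle; the cylinder at (16, 13.5) is not intersected at this z (z outside [0, 8]); the 14×5.5 cube at (13.5, 13) contributes its full rectangle; the cube at (-1.5, 7.5) (footprint 10.5×15.5) is included at this height; After the difference (first − rest): starting from the 13.5×18.5 cube, the 14×5.5 cube at (13.5, 13) misses the remaining region (no effect); the 10.5×15.5 cube at (-1.5, 7.5) partially overlaps it — only the 99.00 mm² overlap (of its 162.75 mm²) is removed, clipping the outline — 1 connected region. Overall, the cross-section is a single solid region. Island count = 1.

1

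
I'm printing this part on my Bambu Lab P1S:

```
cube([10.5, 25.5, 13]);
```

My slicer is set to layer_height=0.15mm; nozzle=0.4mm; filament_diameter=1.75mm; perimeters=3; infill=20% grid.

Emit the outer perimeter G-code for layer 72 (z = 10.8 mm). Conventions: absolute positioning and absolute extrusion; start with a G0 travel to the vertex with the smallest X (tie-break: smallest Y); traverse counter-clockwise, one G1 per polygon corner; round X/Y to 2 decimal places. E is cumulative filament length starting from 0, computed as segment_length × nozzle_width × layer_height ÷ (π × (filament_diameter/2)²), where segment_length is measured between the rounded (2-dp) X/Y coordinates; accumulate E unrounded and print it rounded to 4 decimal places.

At z = 10.8 mm: the cube is present — its section is the full 10.5×25.5 rectangle. The outline is a single polygon with 4 vertices. Extrusion per mm of travel: 0.4 × 0.15 / (π × 0.875²) = 0.024945. Accumulating E over each segment gives final E = 1.7960.

G0 X0.00 Y0.00 Z10.80
G1 X10.50 Y0.00 E0.2619
G1 X10.50 Y25.50 E0.8980
G1 X0.00 Y25.50 E1.1599
G1 X0.00 Y0.00 E1.7960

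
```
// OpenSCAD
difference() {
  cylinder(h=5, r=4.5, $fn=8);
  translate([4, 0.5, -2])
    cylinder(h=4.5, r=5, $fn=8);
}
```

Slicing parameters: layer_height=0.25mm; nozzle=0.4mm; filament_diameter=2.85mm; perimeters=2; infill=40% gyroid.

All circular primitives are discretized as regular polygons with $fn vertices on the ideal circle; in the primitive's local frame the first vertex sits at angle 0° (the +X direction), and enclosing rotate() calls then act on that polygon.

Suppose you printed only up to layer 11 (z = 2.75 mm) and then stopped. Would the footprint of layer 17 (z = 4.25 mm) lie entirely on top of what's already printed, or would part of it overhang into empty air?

entirely on top

Compare the two slices. At z = 2.75: the cylinder: section is a regular 8-gon, circumradius r=4.5 (area = (8/2)·4.500²·sin(360°/8) = 57.28 mm²); the cylinder at (4, 0.5) is not intersected at this z (z outside [-2, 2.5]); Subtracting the remaining from the first: none of the subtracted shapes is present at this height, so the r=4.5 cylinder is unchanged — area = 57.28 mm². At z = 4.25: the r=4.5 cylinder contributes a regular 8-gon of circumradius 4.5 (area = (8/2)·4.500²·sin(360°/8) = 57.28 mm²); the cylinder at (4, 0.5) does not reach this height (z outside [-2, 2.5]); After the difference (first − rest): none of the subtracted shapes is present at this height, so the r=4.5 cylinder is unchanged — area = 57.28 mm². Checking containment: the cross-section at z = 4.25 is a subset of the cross-section at z = 2.75.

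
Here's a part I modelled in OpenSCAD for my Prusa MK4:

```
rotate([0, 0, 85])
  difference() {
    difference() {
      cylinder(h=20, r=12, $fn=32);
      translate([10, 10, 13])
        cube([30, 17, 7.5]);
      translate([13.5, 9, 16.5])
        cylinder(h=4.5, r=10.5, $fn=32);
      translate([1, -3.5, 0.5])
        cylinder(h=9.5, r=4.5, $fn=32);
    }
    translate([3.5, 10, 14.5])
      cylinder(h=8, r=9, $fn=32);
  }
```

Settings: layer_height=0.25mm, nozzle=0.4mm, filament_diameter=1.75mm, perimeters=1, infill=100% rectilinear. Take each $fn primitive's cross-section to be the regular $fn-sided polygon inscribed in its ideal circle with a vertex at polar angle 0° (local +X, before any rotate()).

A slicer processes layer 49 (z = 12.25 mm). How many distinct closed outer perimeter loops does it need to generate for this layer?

1

At z = 12.25 mm: the r=12 cylinder gives a regular 32-gon of circumradius 12 (constant along its height); the cube at (10, 10) is not intersected at this z (z outside [13, 20.5]); the cylinder at (13.5, 9) does not reach this height (z outside [16.5, 21]); the cylinder at (1, -3.5) does not reach this height (z outside [0.5, 10]); Subtracting the remaining from the first: none of the subtracted shapes is present at this height, so the r=12 cylinder is unchanged — 1 connected region; the cylinder at (3.5, 10) is not intersected at this z (z outside [14.5, 22.5]); Subtracting the remaining from the first: none of the subtracted shapes is present at this height, so that combined region is unchanged — 1 connected region; (rotated 85° about Z; rotation is an isometry so areas/perimeters/island counts are preserved). The result has 1 disconnected region.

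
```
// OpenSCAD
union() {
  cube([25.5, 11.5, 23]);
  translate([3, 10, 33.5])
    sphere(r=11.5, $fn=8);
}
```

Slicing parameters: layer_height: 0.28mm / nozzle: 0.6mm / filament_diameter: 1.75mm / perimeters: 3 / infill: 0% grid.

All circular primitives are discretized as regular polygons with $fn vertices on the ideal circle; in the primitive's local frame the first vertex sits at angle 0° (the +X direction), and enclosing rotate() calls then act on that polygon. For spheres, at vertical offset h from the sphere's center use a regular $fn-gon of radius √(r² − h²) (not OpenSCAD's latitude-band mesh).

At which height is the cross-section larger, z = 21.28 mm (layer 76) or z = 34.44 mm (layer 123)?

Layer 76 (z = 21.28): the 25.5×11.5 cube contributes its full rectangle (area 293.25 mm²); the sphere at (3, 10) does not reach this height (|z−center|=12.220 > r=11.5); Taking the union: only the 25.5×11.5 cube is present, so the union is just that shape — area = 293.25 mm². So its area = 293.25 mm². Layer 123 (z = 34.44): the cube is absent (z outside [0, 23]); the r=11.5 sphere at (3, 10) slices to a regular 8-gon of circumradius 11.462 (√(r²−h²) with h=0.94 from center) (area = (8/2)·11.462²·sin(360°/8) = 371.56 mm²); Combining (union): only the r=11.5 sphere at (3, 10) is present, so the union is just that shape — area = 371.56 mm². So its area = 371.56 mm². Layer 123 is larger (371.56 vs 293.25 mm²).

layer 123 (z = 34.44 mm)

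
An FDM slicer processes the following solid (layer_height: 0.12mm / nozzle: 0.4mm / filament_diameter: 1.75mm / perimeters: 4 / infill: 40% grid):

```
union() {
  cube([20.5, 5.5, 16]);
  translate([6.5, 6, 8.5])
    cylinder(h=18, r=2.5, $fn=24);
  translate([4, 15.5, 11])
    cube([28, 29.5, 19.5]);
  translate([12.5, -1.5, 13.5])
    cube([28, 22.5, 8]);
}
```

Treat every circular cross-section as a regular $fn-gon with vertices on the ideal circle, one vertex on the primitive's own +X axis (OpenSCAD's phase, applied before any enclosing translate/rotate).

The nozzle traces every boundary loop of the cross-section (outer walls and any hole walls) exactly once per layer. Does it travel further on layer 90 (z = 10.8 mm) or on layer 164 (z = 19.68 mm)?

Layer 90 (z = 10.8): the cube is present — its section is the full 20.5×5.5 rectangle (perimeter 52.00 mm); the cylinder at (6.5, 6): section is a regular 24-gon, circumradius r=2.5 (perimeter = 2·24·2.500·sin(180°/24) = 15.66 mm); the cube at (4, 15.5) is not intersected at this z (z outside [11, 30.5]); the cube at (12.5, -1.5) does not reach this height (z outside [13.5, 21.5]); Merging all regions: the regions partially overlap (shared area 7.24 mm²), so the edge portions inside another operand are dropped and the merged outline is re-measured after clipping — boundary = 55.97 mm. So its perimeter = 55.97 mm. Layer 164 (z = 19.68): the cube does not reach this height (z outside [0, 16]); the cylinder at (6.5, 6): section is a regular 24-gon, circumradius r=2.5 (perimeter = 2·24·2.500·sin(180°/24) = 15.66 mm); the cube at (4, 15.5) (footprint 28×29.5) is included at this height (perimeter 115.00 mm); the cube at (12.5, -1.5) (footprint 28×22.5) is included at this height (perimeter 101.00 mm); Merging all regions: the regions partially overlap (shared area 107.25 mm²), so the edge portions inside another operand are dropped and the merged outline is re-measured after clipping — boundary = 181.66 mm. So its perimeter = 181.66 mm. Layer 164 is larger (181.66 vs 55.97 mm).

layer 164 (z = 19.68 mm)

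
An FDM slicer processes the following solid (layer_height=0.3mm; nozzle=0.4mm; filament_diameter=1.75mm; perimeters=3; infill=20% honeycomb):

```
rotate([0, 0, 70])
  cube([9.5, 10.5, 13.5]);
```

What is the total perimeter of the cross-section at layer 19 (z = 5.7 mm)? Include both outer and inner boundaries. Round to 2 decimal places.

40.00 mm

At z = 5.7 mm: the cube is present — its section is the full 9.5×10.5 rectangle (perimeter 40.00 mm); (rotated 70° about Z; rotation is an isometry so areas/perimeters/island counts are preserved). Overall, the cross-section is a single solid region. Total boundary length (outer) = 40.00 mm.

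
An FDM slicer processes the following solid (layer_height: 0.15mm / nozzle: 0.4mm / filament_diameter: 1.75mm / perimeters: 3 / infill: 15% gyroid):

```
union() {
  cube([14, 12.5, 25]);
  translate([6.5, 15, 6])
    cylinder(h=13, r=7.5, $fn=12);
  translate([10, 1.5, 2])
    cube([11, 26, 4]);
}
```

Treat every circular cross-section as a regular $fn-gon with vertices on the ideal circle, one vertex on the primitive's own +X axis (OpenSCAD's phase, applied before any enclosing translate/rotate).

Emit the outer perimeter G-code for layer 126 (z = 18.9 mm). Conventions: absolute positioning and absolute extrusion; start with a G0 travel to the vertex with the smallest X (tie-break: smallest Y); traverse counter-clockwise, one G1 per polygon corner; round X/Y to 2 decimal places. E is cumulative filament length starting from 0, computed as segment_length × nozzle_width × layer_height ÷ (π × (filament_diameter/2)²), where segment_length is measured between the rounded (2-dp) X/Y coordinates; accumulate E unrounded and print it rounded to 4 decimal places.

At z = 18.9 mm: the cube (footprint 14×12.5) is included at this height; the r=7.5 cylinder at (6.5, 15) gives a regular 12-gon of circumradius 7.5 (constant along its height); the cube at (10, 1.5) is absent (z outside [2, 6]); Combining (union): the regions partially overlap (shared area 48.35 mm²), so overlapping operands fuse into one piece — 1 connected region. The outline is a single polygon with 12 vertices. Extrusion per mm of travel: 0.4 × 0.15 / (π × 0.875²) = 0.024945. Accumulating E over each segment gives final E = 1.7011.

G0 X-1.00 Y15.00 Z18.90
G1 X0.00 Y11.27 E0.0963
G1 X0.00 Y0.00 E0.3775
G1 X14.00 Y0.00 E0.7267
G1 X14.00 Y12.50 E1.0385
G1 X13.33 Y12.50 E1.0552
G1 X14.00 Y15.00 E1.1198
G1 X13.00 Y18.75 E1.2166
G1 X10.25 Y21.50 E1.3136
G1 X6.50 Y22.50 E1.4104
G1 X2.75 Y21.50 E1.5072
G1 X0.00 Y18.75 E1.6043
G1 X-1.00 Y15.00 E1.7011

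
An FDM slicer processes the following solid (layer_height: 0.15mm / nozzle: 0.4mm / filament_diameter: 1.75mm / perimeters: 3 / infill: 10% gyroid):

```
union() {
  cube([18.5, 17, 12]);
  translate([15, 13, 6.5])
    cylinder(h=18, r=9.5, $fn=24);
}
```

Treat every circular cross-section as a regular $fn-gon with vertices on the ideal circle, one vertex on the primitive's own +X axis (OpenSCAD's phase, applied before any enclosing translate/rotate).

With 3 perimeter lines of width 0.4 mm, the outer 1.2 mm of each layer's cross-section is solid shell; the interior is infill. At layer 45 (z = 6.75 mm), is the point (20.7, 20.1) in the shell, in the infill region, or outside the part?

At z = 6.75 mm: the cube is present — its section is the full 18.5×17 rectangle; the r=9.5 cylinder at (15, 13) contributes a regular 24-gon of circumradius 9.5; Merging all regions: the regions partially overlap (shared area 152.98 mm²), so overlapping operands fuse into one piece — 1 connected region. Overall, the cross-section is a single solid region. The nearest boundary edge runs (19.75, 21.23)→(21.72, 19.72); distance from the point to it = 0.32 mm. The point is inside the cross-section, 0.32 mm from the nearest boundary — within the 1.2 mm shell band (3 × 0.4).

shell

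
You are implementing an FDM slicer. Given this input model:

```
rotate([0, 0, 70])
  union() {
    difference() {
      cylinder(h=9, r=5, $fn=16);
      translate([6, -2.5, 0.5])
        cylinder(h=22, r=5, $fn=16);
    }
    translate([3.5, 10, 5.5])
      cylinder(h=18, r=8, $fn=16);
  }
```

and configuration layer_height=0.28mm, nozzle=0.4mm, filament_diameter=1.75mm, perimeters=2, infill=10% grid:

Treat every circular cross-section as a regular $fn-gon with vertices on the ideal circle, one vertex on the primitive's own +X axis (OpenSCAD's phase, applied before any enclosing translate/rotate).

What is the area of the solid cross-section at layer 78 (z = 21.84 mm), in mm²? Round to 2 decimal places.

195.93 mm²

At z = 21.84 mm: the cylinder is absent (z outside [0, 9]); the r=5 cylinder at (6, -2.5) contributes a regular 16-gon of circumradius 5 (area = (16/2)·5.000²·sin(360°/16) = 76.54 mm²); Subtracting the remaining from the first: the first operand is absent here, so nothing remains; the r=8 cylinder at (3.5, 10) gives a regular 16-gon of circumradius 8 (constant along its height) (area = (16/2)·8.000²·sin(360°/16) = 195.93 mm²); Combining (union): only the r=8 cylinder at (3.5, 10) is present, so the union is just that shape — area = 195.93 mm²; (rotated 70° about Z; rotation is an isometry so areas/perimeters/island counts are preserved). Overall, the cross-section is a single solid region. Net area = 195.93 mm².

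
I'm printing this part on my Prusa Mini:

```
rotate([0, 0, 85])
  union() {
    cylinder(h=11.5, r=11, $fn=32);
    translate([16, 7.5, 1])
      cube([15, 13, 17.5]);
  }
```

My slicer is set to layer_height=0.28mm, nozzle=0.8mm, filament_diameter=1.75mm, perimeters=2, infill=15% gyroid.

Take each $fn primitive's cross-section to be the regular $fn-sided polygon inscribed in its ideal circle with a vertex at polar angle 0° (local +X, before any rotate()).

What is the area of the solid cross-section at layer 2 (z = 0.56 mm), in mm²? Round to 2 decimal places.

377.69 mm²

At z = 0.56 mm: the cylinder: section is a regular 32-gon, circumradius r=11 (area = (32/2)·11.000²·sin(360°/32) = 377.69 mm²); the cube at (16, 7.5) is not intersected at this z (z outside [1, 18.5]); Combining (union): only the r=11 cylinder is present, so the union is just that shape — area = 377.69 mm²; (whole slice rotated 85° about Z — lengths, areas and connectivity unchanged). Overall, the cross-section is a single solid region. Net area = 377.69 mm².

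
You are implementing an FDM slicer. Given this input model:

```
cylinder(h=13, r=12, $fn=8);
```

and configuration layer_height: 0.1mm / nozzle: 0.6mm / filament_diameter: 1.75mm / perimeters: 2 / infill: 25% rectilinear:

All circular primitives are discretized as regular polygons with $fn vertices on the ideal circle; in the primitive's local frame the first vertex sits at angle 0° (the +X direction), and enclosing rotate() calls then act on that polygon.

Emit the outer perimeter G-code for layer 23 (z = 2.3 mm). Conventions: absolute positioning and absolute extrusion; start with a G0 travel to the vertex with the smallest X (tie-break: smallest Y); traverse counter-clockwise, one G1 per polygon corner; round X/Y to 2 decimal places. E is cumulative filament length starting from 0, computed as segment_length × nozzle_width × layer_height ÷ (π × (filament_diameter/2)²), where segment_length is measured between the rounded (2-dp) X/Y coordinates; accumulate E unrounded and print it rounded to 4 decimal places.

At z = 2.3 mm: the r=12 cylinder contributes a regular 8-gon of circumradius 12. The outline is a single polygon with 8 vertices. Extrusion per mm of travel: 0.6 × 0.1 / (π × 0.875²) = 0.024945. Accumulating E over each segment gives final E = 1.8334.

G0 X-12.00 Y0.00 Z2.30
G1 X-8.49 Y-8.49 E0.2292
G1 X0.00 Y-12.00 E0.4583
G1 X8.49 Y-8.49 E0.6875
G1 X12.00 Y0.00 E0.9167
G1 X8.49 Y8.49 E1.1458
G1 X0.00 Y12.00 E1.3750
G1 X-8.49 Y8.49 E1.6042
G1 X-12.00 Y0.00 E1.8334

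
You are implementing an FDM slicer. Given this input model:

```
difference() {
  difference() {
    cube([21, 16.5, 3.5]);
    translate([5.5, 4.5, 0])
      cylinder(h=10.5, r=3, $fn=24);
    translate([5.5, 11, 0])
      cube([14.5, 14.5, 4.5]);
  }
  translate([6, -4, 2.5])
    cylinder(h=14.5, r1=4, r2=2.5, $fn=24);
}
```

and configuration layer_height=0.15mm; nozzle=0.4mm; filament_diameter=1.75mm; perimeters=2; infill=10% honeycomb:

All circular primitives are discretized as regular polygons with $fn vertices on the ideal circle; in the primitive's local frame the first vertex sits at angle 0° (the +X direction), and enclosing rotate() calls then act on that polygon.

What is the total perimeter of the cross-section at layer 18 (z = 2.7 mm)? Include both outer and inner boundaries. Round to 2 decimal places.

104.80 mm

At z = 2.7 mm: the cube is present — its section is the full 21×16.5 rectangle (perimeter 75.00 mm); the r=3 cylinder at (5.5, 4.5) gives a regular 24-gon of circumradius 3 (constant along its height) (perimeter = 2·24·3.000·sin(180°/24) = 18.80 mm); the cube at (5.5, 11) is present — its section is the full 14.5×14.5 rectangle (perimeter 58.00 mm); After the difference (first − rest): starting from the 21×16.5 cube, the r=3 cylinder at (5.5, 4.5) lies wholly inside it (removes its full 27.95 mm² and its 18.80 mm outline becomes a hole wall); the 14.5×14.5 cube at (5.5, 11) partially overlaps it — only the 79.75 mm² overlap (of its 210.25 mm²) is removed, clipping the outline — boundary (outer + 1 inner loop) = 104.80 mm; the cone at (6, -4) contributes a regular 24-gon of circumradius 3.979 (interpolated between r1=4 and r2=2.5 at t=0.014) (perimeter = 2·24·3.979·sin(180°/24) = 24.93 mm); After the difference (first − rest): starting from that combined region, the cone at (6, -4) misses the remaining region (no effect) — boundary (outer + 1 inner loop) = 104.80 mm. Overall, the cross-section is one region with 1 hole. Total boundary length (outer + inner) = 104.80 mm.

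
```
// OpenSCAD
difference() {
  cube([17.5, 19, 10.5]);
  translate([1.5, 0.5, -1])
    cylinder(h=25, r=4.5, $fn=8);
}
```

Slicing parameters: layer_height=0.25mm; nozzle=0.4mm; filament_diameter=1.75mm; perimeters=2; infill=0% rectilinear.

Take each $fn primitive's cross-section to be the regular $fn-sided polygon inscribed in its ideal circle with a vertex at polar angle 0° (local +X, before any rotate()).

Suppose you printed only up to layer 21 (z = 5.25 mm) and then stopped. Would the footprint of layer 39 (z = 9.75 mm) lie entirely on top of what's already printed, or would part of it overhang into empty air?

entirely on top

Compare the two slices. At z = 5.25: the cube (footprint 17.5×19) is included at this height (area 332.50 mm²); the r=4.5 cylinder at (1.5, 0.5) gives a regular 8-gon of circumradius 4.5 (constant along its height) (area = (8/2)·4.500²·sin(360°/8) = 57.28 mm²); After the difference (first − rest): starting from the 17.5×19 cube (332.50 mm²), the r=4.5 cylinder at (1.5, 0.5) partially overlaps it — only the 23.55 mm² overlap (of its 57.28 mm²) is removed, clipping the outline — area = 308.95 mm². At z = 9.75: the cube is present — its section is the full 17.5×19 rectangle (area 332.50 mm²); the cylinder at (1.5, 0.5): section is a regular 8-gon, circumradius r=4.5 (area = (8/2)·4.500²·sin(360°/8) = 57.28 mm²); Subtracting the remaining from the first: starting from the 17.5×19 cube (332.50 mm²), the r=4.5 cylinder at (1.5, 0.5) partially overlaps it — only the 23.55 mm² overlap (of its 57.28 mm²) is removed, clipping the outline — area = 308.95 mm². Checking containment: the cross-section at z = 9.75 is a subset of the cross-section at z = 5.25.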